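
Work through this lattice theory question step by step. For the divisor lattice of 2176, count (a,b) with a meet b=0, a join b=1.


Complement pair (a,b): a meet b = bottom, a join b = top.
Here: gcd(a,b)=1 and lcm(a,b)=2176, i.e. a*b=2176 with a,b coprime.
Pairs found: (1,2176), (17,128), (128,17), (2176,1)
Total ordered pairs: 4


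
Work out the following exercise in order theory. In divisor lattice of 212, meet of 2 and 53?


In a divisor lattice, meet = gcd (greatest common divisor).
By Euclidean algorithm or factoring: gcd(2,53) = 1


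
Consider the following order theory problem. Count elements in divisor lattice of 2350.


Divisors of 2350: [1, 2, 5, 10, 25, 47, 50, 94, 235, 470, 1175, 2350]
Count: 12


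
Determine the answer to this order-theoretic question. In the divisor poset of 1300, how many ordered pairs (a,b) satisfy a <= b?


The order relation is {(a,b) : a <= b}, reflexive so it includes (a,a).
Examples: (1,1), (1,10), (1,100), (1,13), (1,130), ...
Total ordered pairs: 108


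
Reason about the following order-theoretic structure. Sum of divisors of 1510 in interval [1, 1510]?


Interval [1,1510] in divisors of 1510: [1, 2, 5, 10, 151, 302, 755, 1510]
Sum = 2736


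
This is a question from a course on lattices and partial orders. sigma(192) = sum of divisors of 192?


sigma(n) = sum of divisors.
Divisors of 192: [1, 2, 3, 4, 6, 8, 12, 16, 24, 32, 48, 64, 96, 192]
Sum = 508


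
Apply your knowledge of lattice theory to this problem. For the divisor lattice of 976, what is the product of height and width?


Height = length of longest chain minus 1; width = size of largest antichain.
A maximum chain: 1 | 61 | 122 | 244 | 488 | 976  (height 5).
A maximum antichain: {2, 61}  (width 2).
Product = 5 * 2 = 10


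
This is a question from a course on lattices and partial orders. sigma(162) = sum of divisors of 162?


sigma(n) = sum of divisors.
Divisors of 162: [1, 2, 3, 6, 9, 18, 27, 54, 81, 162]
Sum = 363


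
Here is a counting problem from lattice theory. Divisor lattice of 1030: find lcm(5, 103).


In a divisor lattice, join = lcm (least common multiple).
gcd(5,103) = 1
lcm(5,103) = 5*103/gcd = 515/1 = 515


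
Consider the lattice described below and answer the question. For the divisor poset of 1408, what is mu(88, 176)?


In a divisor lattice, mu(a,b) = mu(b/a) where mu is the classical Mobius function.
b/a = 176/88 = 2
Prime factorization of 2: primes [2]
2 is squarefree with 1 prime factor(s), so mu(2) = (-1)^1 = -1


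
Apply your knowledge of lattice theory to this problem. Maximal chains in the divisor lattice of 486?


A maximal chain goes from the minimum element to a maximal element via cover relations.
Counting all min-to-max paths in the cover graph.
Total maximal chains: 6


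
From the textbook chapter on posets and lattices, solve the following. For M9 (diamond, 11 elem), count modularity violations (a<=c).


Modular law: if a <= c then a v (b ^ c) = (a v b) ^ c.
Check all triples (a,b,c) with a <= c among 11 elements.
This lattice is modular (diamonds M_m and their chain-products are modular).
Total violating triples: 0


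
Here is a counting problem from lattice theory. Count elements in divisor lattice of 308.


Divisors of 308: [1, 2, 4, 7, 11, 14, 22, 28, 44, 77, 154, 308]
Count: 12


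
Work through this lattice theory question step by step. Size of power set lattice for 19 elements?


Power set = 2^n.
2^19 = 524288


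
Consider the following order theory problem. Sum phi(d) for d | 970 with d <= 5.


Divisors of 970 up to 5: [1, 2, 5]
phi values: [1, 1, 4]
Sum = 6


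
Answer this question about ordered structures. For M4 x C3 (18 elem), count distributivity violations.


Distributive law: a ^ (b v c) = (a ^ b) v (a ^ c).
Check all 18^3 = 5832 ordered triples (a,b,c).
  e.g. a=(a1,0), b=(a2,0), c=(a3,0): lhs=(a1,0) != rhs=(0,0)
  e.g. a=(a1,0), b=(a2,0), c=(a3,1): lhs=(a1,0) != rhs=(0,0)
Total violating triples: 648


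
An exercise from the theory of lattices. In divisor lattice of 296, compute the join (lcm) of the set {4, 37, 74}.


In a divisor lattice, join = lcm (least common multiple).
Compute lcm iteratively: start with first element, then lcm(current, next).
Elements: [4, 37, 74]
lcm(4,37) = 148
lcm(148,74) = 148
Final lcm = 148


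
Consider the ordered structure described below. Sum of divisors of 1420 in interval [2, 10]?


Interval [2,10] in divisors of 1420: [2, 10]
Sum = 12


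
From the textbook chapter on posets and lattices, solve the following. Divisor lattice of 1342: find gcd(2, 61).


In a divisor lattice, meet = gcd (greatest common divisor).
By Euclidean algorithm or factoring: gcd(2,61) = 1


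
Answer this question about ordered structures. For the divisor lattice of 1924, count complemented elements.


An element a is complemented if some b has a meet b = bottom, a join b = top.
a is complemented iff gcd(a, n/a)=1, i.e. a is a unitary divisor of 1924.
Complemented elements: 1, 4, 13, 37, 52, 148, ... (2 more)
Count: 8


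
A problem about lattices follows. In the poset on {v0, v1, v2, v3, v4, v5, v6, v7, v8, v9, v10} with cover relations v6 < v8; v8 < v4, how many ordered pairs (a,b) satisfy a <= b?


The order relation is {(a,b) : a <= b}, reflexive so it includes (a,a).
Examples: (v0,v0), (v1,v1), (v10,v10), (v2,v2), (v3,v3), ...
Total ordered pairs: 14


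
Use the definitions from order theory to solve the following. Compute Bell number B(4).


B(n) = number of set partitions of an n-element set.
B(n) satisfies the recurrence: B(n+1) = sum_k C(n,k)*B(k).
B(4) = 15


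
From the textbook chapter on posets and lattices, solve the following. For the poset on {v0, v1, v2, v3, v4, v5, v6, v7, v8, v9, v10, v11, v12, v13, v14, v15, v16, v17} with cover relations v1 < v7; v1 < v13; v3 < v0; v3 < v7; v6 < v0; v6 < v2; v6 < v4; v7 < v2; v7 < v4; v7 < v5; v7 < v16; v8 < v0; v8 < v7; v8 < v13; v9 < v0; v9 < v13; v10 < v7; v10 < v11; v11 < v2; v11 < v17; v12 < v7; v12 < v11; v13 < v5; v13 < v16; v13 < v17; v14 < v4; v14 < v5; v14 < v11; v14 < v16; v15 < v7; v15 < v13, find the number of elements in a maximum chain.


A chain is a totally ordered subset; we count the number of elements in a maximum chain.
Compute, for each element x, the size of the longest chain ending at x:
  v1: 1
  v3: 1
  v6: 1
  v8: 1
  v9: 1
  v10: 1
  ...
A maximum chain: v1 < v7 < v2
Number of elements in the longest chain: 3


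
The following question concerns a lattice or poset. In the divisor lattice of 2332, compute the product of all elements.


Divisors of 2332: [1, 2, 4, 11, 22, 44, 53, 106, 212, 583, 1166, 2332]
Product = n^(d(n)/2) = 2332^(12/2)
Product = 160831560769750503424


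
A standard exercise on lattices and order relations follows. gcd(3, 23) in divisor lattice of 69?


Meet=gcd.
gcd(3,23)=1


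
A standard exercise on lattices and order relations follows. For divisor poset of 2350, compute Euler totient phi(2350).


phi(n) = n * prod_{p|n} (1 - 1/p).
Prime divisors of 2350: [2, 5, 47]
phi(2350) = 2350 * (1 - 1/2) * (1 - 1/5) * (1 - 1/47)
phi(2350) = 920


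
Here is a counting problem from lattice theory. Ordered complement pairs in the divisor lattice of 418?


Complement pair (a,b): a meet b = bottom, a join b = top.
Here: gcd(a,b)=1 and lcm(a,b)=418, i.e. a*b=418 with a,b coprime.
Pairs found: (1,418), (2,209), (11,38), (19,22), ... (4 more)
Total ordered pairs: 8


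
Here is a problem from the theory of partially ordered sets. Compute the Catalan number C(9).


C(n) = C(2n, n) / (n+1).
C(18, 9) = 48620
C(9) = 48620 / 10 = 4862


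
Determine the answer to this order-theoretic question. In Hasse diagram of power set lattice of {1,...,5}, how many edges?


A cover relation a -< b holds when a < b with no c strictly between.
Cover relations:
  {} -< {1}
  {} -< {2}
  {} -< {3}
  {} -< {4}
  {} -< {5}
  {1} -< {1,2}
  {1} -< {1,3}
  {1} -< {1,4}
  ...72 more
Total: 80


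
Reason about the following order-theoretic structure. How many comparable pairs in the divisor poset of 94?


A comparable pair {a,b} has a < b or b < a in the order.
Count unordered pairs where one element is strictly below the other.
Examples: {1,2}, {1,47}, {1,94}, {2,94}, ...
Total comparable pairs: 5


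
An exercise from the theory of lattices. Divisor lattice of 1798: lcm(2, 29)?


Join=lcm.
gcd(2,29)=1
lcm=58


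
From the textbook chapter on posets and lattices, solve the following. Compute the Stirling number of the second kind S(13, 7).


S(n,k) = k*S(n-1,k) + S(n-1,k-1).
S(12,7) = 627396, S(12,6) = 1323652
S(13,7) = 7*627396 + 1323652 = 4391772 + 1323652
S(13,7) = 5715424


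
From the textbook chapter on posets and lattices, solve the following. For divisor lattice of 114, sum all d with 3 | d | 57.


Interval [3,57] in divisors of 114: [3, 57]
Sum = 60


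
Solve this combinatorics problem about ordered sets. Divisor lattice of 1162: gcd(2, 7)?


Meet=gcd.
gcd(2,7)=1


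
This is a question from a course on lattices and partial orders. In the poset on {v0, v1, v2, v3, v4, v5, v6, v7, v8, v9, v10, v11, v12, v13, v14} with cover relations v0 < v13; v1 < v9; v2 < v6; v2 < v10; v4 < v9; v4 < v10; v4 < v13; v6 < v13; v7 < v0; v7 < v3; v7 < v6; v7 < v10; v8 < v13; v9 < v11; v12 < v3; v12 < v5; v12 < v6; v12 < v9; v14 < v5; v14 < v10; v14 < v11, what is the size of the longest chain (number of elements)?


A chain is a totally ordered subset; we count the number of elements in a maximum chain.
Compute, for each element x, the size of the longest chain ending at x:
  v1: 1
  v2: 1
  v4: 1
  v7: 1
  v8: 1
  v12: 1
  ...
A maximum chain: v1 < v9 < v11
Number of elements in the longest chain: 3


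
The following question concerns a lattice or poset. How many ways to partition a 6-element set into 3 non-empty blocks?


S(n,k) = k*S(n-1,k) + S(n-1,k-1).
S(5,3) = 25, S(5,2) = 15
S(6,3) = 3*25 + 15 = 75 + 15
S(6,3) = 90


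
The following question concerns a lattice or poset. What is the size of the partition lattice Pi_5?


B(n) = number of set partitions of an n-element set.
B(n) satisfies the recurrence: B(n+1) = sum_k C(n,k)*B(k).
B(5) = 52


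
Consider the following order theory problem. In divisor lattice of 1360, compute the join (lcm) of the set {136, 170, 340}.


In a divisor lattice, join = lcm (least common multiple).
Compute lcm iteratively: start with first element, then lcm(current, next).
Elements: [136, 170, 340]
lcm(136,170) = 680
lcm(680,340) = 680
Final lcm = 680


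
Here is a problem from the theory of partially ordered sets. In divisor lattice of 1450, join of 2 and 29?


In a divisor lattice, join = lcm (least common multiple).
gcd(2,29) = 1
lcm(2,29) = 2*29/gcd = 58/1 = 58


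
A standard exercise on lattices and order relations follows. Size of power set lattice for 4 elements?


Power set = 2^n.
2^4 = 16


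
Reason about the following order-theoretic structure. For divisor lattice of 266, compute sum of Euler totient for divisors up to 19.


Divisors of 266 up to 19: [1, 2, 7, 14, 19]
phi values: [1, 1, 6, 6, 18]
Sum = 32


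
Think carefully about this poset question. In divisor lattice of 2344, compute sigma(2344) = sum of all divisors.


sigma(n) = sum of divisors.
Divisors of 2344: [1, 2, 4, 8, 293, 586, 1172, 2344]
Sum = 4410


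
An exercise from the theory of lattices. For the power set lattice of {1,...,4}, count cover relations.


A cover relation a -< b holds when a < b with no c strictly between.
Cover relations:
  {} -< {1}
  {} -< {2}
  {} -< {3}
  {} -< {4}
  {1} -< {1,2}
  {1} -< {1,3}
  {1} -< {1,4}
  {2} -< {1,2}
  ...24 more
Total: 32


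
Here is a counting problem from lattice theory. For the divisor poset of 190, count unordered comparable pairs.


A comparable pair {a,b} has a < b or b < a in the order.
Count unordered pairs where one element is strictly below the other.
Examples: {1,2}, {1,5}, {1,10}, {1,19}, ...
Total comparable pairs: 19


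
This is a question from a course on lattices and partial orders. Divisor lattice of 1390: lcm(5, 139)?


Join=lcm.
gcd(5,139)=1
lcm=695


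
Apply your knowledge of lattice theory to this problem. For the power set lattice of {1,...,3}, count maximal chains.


A maximal chain goes from the minimum element to a maximal element via cover relations.
Counting all min-to-max paths in the cover graph.
Total maximal chains: 6


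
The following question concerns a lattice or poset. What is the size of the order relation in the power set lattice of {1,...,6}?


The order relation is {(a,b) : a <= b}, reflexive so it includes (a,a).
Examples: ({},{}), ({},{1,2}), ({},{1,2,3}), ({},{1,2,3,4}), ({},{1,2,3,4,5}), ...
Total ordered pairs: 729


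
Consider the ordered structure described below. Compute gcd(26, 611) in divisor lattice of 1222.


In a divisor lattice, meet = gcd (greatest common divisor).
By Euclidean algorithm or factoring: gcd(26,611) = 13


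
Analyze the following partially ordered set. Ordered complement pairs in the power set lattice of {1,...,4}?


Complement pair (a,b): a meet b = bottom, a join b = top.
Here: A intersect B = {} and A union B = {1,...,4}.
Pairs found: ({},{1,2,3,4}), ({1},{2,3,4}), ({2},{1,3,4}), ({3},{1,2,4}), ... (12 more)
Total ordered pairs: 16


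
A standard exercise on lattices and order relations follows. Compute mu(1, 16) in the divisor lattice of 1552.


In a divisor lattice, mu(a,b) = mu(b/a) where mu is the classical Mobius function.
b/a = 16/1 = 16
Prime factorization of 16: primes [2]
16 is not squarefree, so mu(16) = 0


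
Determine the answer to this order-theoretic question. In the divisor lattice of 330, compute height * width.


Height = length of longest chain minus 1; width = size of largest antichain.
A maximum chain: 1 | 11 | 55 | 165 | 330  (height 4).
A maximum antichain: {6, 10, 15, 22, 33, 55}  (width 6).
Product = 4 * 6 = 24


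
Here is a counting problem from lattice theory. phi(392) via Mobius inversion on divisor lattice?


phi(n) = n * prod_{p|n} (1 - 1/p).
Prime divisors of 392: [2, 7]
phi(392) = 392 * (1 - 1/2) * (1 - 1/7)
phi(392) = 168


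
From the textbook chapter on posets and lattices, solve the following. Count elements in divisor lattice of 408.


Divisors of 408: [1, 2, 3, 4, 6, 8, 12, 17, 24, 34, 51, 68, 102, 136, 204, 408]
Count: 16


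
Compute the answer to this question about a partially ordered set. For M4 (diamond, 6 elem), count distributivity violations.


Distributive law: a ^ (b v c) = (a ^ b) v (a ^ c).
Check all 6^3 = 216 ordered triples (a,b,c).
  e.g. a=a1, b=a2, c=a3: lhs=a1 != rhs=0
  e.g. a=a1, b=a2, c=a4: lhs=a1 != rhs=0
Total violating triples: 24


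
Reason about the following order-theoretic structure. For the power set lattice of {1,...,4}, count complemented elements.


An element a is complemented if some b has a meet b = bottom, a join b = top.
every subset A has complement S\A, so all elements are complemented.
Complemented elements: {}, {1}, {2}, {3}, {4}, {1,2}, ... (10 more)
Count: 16


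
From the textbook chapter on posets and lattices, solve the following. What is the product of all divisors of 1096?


Divisors of 1096: [1, 2, 4, 8, 137, 274, 548, 1096]
Product = n^(d(n)/2) = 1096^(8/2)
Product = 1442919878656


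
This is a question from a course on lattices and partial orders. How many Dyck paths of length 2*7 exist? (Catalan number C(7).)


C(n) = C(2n, n) / (n+1).
C(14, 7) = 3432
C(7) = 3432 / 8 = 429


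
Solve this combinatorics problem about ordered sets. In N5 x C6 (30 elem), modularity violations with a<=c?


Modular law: if a <= c then a v (b ^ c) = (a v b) ^ c.
Check all triples (a,b,c) with a <= c among 30 elements.
  e.g. a=(a,0), b=(c,0), c=(b,0): lhs=(a,0) != rhs=(b,0)
  e.g. a=(a,0), b=(c,1), c=(b,0): lhs=(a,0) != rhs=(b,0)
Total violating triples: 126


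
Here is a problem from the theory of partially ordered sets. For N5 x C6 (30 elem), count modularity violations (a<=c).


Modular law: if a <= c then a v (b ^ c) = (a v b) ^ c.
Check all triples (a,b,c) with a <= c among 30 elements.
  e.g. a=(a,0), b=(c,0), c=(b,0): lhs=(a,0) != rhs=(b,0)
  e.g. a=(a,0), b=(c,1), c=(b,0): lhs=(a,0) != rhs=(b,0)
Total violating triples: 126


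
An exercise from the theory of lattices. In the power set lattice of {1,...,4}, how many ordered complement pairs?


Complement pair (a,b): a meet b = bottom, a join b = top.
Here: A intersect B = {} and A union B = {1,...,4}.
Pairs found: ({},{1,2,3,4}), ({1},{2,3,4}), ({2},{1,3,4}), ({3},{1,2,4}), ... (12 more)
Total ordered pairs: 16


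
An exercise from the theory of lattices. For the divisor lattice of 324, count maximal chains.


A maximal chain goes from the minimum element to a maximal element via cover relations.
Counting all min-to-max paths in the cover graph.
Total maximal chains: 15


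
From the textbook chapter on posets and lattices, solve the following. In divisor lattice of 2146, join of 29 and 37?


In a divisor lattice, join = lcm (least common multiple).
gcd(29,37) = 1
lcm(29,37) = 29*37/gcd = 1073/1 = 1073


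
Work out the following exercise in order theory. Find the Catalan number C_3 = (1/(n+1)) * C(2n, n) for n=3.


C(n) = C(2n, n) / (n+1).
C(6, 3) = 20
C(3) = 20 / 4 = 5


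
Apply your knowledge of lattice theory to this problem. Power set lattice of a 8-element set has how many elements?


Power set = 2^n.
2^8 = 256


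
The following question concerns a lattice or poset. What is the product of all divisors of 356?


Divisors of 356: [1, 2, 4, 89, 178, 356]
Product = n^(d(n)/2) = 356^(6/2)
Product = 45118016


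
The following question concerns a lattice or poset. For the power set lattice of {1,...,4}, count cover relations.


A cover relation a -< b holds when a < b with no c strictly between.
Cover relations:
  {} -< {1}
  {} -< {2}
  {} -< {3}
  {} -< {4}
  {1} -< {1,2}
  {1} -< {1,3}
  {1} -< {1,4}
  {2} -< {1,2}
  ...24 more
Total: 32


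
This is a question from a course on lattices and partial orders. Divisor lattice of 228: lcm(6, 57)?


Join=lcm.
gcd(6,57)=3
lcm=114


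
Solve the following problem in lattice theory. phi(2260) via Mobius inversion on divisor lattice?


phi(n) = n * prod_{p|n} (1 - 1/p).
Prime divisors of 2260: [2, 5, 113]
phi(2260) = 2260 * (1 - 1/2) * (1 - 1/5) * (1 - 1/113)
phi(2260) = 896


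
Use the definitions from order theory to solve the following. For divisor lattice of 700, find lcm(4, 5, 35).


In a divisor lattice, join = lcm (least common multiple).
Compute lcm iteratively: start with first element, then lcm(current, next).
Elements: [4, 5, 35]
lcm(4,5) = 20
lcm(20,35) = 140
Final lcm = 140


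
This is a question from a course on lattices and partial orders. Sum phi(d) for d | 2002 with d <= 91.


Divisors of 2002 up to 91: [1, 2, 7, 11, 13, 14, 22, 26, 77, 91]
phi values: [1, 1, 6, 10, 12, 6, 10, 12, 60, 72]
Sum = 190


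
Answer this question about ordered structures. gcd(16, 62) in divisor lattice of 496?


Meet=gcd.
gcd(16,62)=2


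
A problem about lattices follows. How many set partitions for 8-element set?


B(n) = number of set partitions of an n-element set.
B(n) satisfies the recurrence: B(n+1) = sum_k C(n,k)*B(k).
B(8) = 4140


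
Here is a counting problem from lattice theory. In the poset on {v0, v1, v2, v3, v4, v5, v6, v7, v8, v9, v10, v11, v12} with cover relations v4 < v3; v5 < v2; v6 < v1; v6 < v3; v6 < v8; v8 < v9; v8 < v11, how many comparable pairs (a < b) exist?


A comparable pair {a,b} has a < b or b < a in the order.
Count unordered pairs where one element is strictly below the other.
Examples: {v1,v6}, {v2,v5}, {v3,v4}, {v3,v6}, ...
Total comparable pairs: 9


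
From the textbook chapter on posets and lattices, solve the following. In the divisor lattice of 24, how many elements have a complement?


An element a is complemented if some b has a meet b = bottom, a join b = top.
a is complemented iff gcd(a, n/a)=1, i.e. a is a unitary divisor of 24.
Complemented elements: 1, 3, 8, 24
Count: 4


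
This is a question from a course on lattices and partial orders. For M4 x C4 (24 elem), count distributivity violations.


Distributive law: a ^ (b v c) = (a ^ b) v (a ^ c).
Check all 24^3 = 13824 ordered triples (a,b,c).
  e.g. a=(a1,0), b=(a2,0), c=(a3,0): lhs=(a1,0) != rhs=(0,0)
  e.g. a=(a1,0), b=(a2,0), c=(a3,1): lhs=(a1,0) != rhs=(0,0)
Total violating triples: 1536


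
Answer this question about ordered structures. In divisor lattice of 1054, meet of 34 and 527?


In a divisor lattice, meet = gcd (greatest common divisor).
By Euclidean algorithm or factoring: gcd(34,527) = 17


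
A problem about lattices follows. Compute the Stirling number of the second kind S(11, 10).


S(n,k) = k*S(n-1,k) + S(n-1,k-1).
S(10,10) = 1, S(10,9) = 45
S(11,10) = 10*1 + 45 = 10 + 45
S(11,10) = 55


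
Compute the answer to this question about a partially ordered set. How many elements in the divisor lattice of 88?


Divisors of 88: [1, 2, 4, 8, 11, 22, 44, 88]
Count: 8


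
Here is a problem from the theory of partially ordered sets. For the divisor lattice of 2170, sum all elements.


sigma(n) = sum of divisors.
Divisors of 2170: [1, 2, 5, 7, 10, 14, 31, 35, 62, 70, 155, 217, 310, 434, 1085, 2170]
Sum = 4608


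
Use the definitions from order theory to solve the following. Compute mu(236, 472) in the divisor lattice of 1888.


In a divisor lattice, mu(a,b) = mu(b/a) where mu is the classical Mobius function.
b/a = 472/236 = 2
Prime factorization of 2: primes [2]
2 is squarefree with 1 prime factor(s), so mu(2) = (-1)^1 = -1


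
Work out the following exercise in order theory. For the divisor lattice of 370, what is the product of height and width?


Height = length of longest chain minus 1; width = size of largest antichain.
A maximum chain: 1 | 37 | 185 | 370  (height 3).
A maximum antichain: {2, 5, 37}  (width 3).
Product = 3 * 3 = 9


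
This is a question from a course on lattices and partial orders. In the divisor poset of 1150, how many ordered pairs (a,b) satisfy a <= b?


The order relation is {(a,b) : a <= b}, reflexive so it includes (a,a).
Examples: (1,1), (1,10), (1,115), (1,1150), (1,2), ...
Total ordered pairs: 54


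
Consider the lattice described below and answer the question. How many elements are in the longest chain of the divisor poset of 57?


A chain is a totally ordered subset; we count the number of elements in a maximum chain.
Compute, for each element x, the size of the longest chain ending at x:
  1: 1
  3: 2
  19: 2
  57: 3
A maximum chain: 1 < 3 < 57
Number of elements in the longest chain: 3


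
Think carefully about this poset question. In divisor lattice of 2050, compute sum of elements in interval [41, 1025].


Interval [41,1025] in divisors of 2050: [41, 205, 1025]
Sum = 1271


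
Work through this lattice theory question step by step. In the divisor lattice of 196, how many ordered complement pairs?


Complement pair (a,b): a meet b = bottom, a join b = top.
Here: gcd(a,b)=1 and lcm(a,b)=196, i.e. a*b=196 with a,b coprime.
Pairs found: (1,196), (4,49), (49,4), (196,1)
Total ordered pairs: 4


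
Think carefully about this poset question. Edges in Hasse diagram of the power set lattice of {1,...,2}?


A cover relation a -< b holds when a < b with no c strictly between.
Cover relations:
  {} -< {1}
  {} -< {2}
  {1} -< {1,2}
  {2} -< {1,2}
Total: 4


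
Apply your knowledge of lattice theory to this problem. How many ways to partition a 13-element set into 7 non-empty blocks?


S(n,k) = k*S(n-1,k) + S(n-1,k-1).
S(12,7) = 627396, S(12,6) = 1323652
S(13,7) = 7*627396 + 1323652 = 4391772 + 1323652
S(13,7) = 5715424


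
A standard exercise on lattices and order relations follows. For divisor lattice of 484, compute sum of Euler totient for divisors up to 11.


Divisors of 484 up to 11: [1, 2, 4, 11]
phi values: [1, 1, 2, 10]
Sum = 14


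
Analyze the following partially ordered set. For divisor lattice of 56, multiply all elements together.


Divisors of 56: [1, 2, 4, 7, 8, 14, 28, 56]
Product = n^(d(n)/2) = 56^(8/2)
Product = 9834496


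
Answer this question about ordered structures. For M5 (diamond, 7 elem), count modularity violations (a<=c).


Modular law: if a <= c then a v (b ^ c) = (a v b) ^ c.
Check all triples (a,b,c) with a <= c among 7 elements.
This lattice is modular (diamonds M_m and their chain-products are modular).
Total violating triples: 0


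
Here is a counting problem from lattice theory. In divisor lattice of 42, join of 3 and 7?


In a divisor lattice, join = lcm (least common multiple).
gcd(3,7) = 1
lcm(3,7) = 3*7/gcd = 21/1 = 21


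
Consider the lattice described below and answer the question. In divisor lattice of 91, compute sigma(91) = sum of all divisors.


sigma(n) = sum of divisors.
Divisors of 91: [1, 7, 13, 91]
Sum = 112


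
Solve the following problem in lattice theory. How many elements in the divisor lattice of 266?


Divisors of 266: [1, 2, 7, 14, 19, 38, 133, 266]
Count: 8


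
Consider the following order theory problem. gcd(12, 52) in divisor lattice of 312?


Meet=gcd.
gcd(12,52)=4


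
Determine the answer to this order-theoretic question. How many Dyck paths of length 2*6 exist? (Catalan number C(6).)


C(n) = C(2n, n) / (n+1).
C(12, 6) = 924
C(6) = 924 / 7 = 132


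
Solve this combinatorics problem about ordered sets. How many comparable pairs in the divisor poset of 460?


A comparable pair {a,b} has a < b or b < a in the order.
Count unordered pairs where one element is strictly below the other.
Examples: {1,2}, {1,4}, {1,5}, {1,10}, ...
Total comparable pairs: 42


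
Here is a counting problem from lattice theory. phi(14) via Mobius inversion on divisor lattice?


phi(n) = n * prod_{p|n} (1 - 1/p).
Prime divisors of 14: [2, 7]
phi(14) = 14 * (1 - 1/2) * (1 - 1/7)
phi(14) = 6


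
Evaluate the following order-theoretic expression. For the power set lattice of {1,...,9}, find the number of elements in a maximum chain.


A chain is a totally ordered subset; we count the number of elements in a maximum chain.
Compute, for each element x, the size of the longest chain ending at x:
  {}: 1
  {1}: 2
  {2}: 2
  {3}: 2
  {4}: 2
  {5}: 2
  ...
A maximum chain: {} < {1} < {1,2} < {1,2,3} < {1,2,3,4} < {1,2,3,4,5} < {1,2,3,4,5,6} < {1,2,3,4,5,6,7} < {1,2,3,4,5,6,7,8} < {1,2,3,4,5,6,7,8,9}
Number of elements in the longest chain: 10


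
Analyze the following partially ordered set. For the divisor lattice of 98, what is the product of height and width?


Height = length of longest chain minus 1; width = size of largest antichain.
A maximum chain: 1 | 7 | 49 | 98  (height 3).
A maximum antichain: {2, 7}  (width 2).
Product = 3 * 2 = 6


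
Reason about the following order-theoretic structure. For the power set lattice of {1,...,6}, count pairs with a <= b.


The order relation is {(a,b) : a <= b}, reflexive so it includes (a,a).
Examples: ({},{}), ({},{1,2}), ({},{1,2,3}), ({},{1,2,3,4}), ({},{1,2,3,4,5}), ...
Total ordered pairs: 729


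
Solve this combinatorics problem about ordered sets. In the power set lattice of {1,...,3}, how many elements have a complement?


An element a is complemented if some b has a meet b = bottom, a join b = top.
every subset A has complement S\A, so all elements are complemented.
Complemented elements: {}, {1}, {2}, {3}, {1,2}, {1,3}, ... (2 more)
Count: 8


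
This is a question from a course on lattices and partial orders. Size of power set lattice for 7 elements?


Power set = 2^n.
2^7 = 128


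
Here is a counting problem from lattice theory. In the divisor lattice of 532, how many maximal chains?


A maximal chain goes from the minimum element to a maximal element via cover relations.
Counting all min-to-max paths in the cover graph.
Total maximal chains: 12


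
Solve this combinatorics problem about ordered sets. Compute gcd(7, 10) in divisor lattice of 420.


In a divisor lattice, meet = gcd (greatest common divisor).
By Euclidean algorithm or factoring: gcd(7,10) = 1


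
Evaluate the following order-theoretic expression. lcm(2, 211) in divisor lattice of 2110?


Join=lcm.
gcd(2,211)=1
lcm=422


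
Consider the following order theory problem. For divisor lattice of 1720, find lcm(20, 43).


In a divisor lattice, join = lcm (least common multiple).
Compute lcm iteratively: start with first element, then lcm(current, next).
Elements: [20, 43]
lcm(20,43) = 860
Final lcm = 860


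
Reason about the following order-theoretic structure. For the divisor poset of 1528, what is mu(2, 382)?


In a divisor lattice, mu(a,b) = mu(b/a) where mu is the classical Mobius function.
b/a = 382/2 = 191
Prime factorization of 191: primes [191]
191 is squarefree with 1 prime factor(s), so mu(191) = (-1)^1 = -1


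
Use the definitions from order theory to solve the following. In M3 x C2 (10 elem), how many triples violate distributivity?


Distributive law: a ^ (b v c) = (a ^ b) v (a ^ c).
Check all 10^3 = 1000 ordered triples (a,b,c).
  e.g. a=(a1,0), b=(a2,0), c=(a3,0): lhs=(a1,0) != rhs=(0,0)
  e.g. a=(a1,0), b=(a2,0), c=(a3,1): lhs=(a1,0) != rhs=(0,0)
Total violating triples: 48


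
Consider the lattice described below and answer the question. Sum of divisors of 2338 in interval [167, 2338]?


Interval [167,2338] in divisors of 2338: [167, 334, 1169, 2338]
Sum = 4008


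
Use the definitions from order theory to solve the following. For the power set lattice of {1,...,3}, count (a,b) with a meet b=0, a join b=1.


Complement pair (a,b): a meet b = bottom, a join b = top.
Here: A intersect B = {} and A union B = {1,...,3}.
Pairs found: ({},{1,2,3}), ({1},{2,3}), ({2},{1,3}), ({3},{1,2}), ... (4 more)
Total ordered pairs: 8


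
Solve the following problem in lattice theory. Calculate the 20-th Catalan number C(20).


C(n) = C(2n, n) / (n+1).
C(40, 20) = 137846528820
C(20) = 137846528820 / 21 = 6564120420


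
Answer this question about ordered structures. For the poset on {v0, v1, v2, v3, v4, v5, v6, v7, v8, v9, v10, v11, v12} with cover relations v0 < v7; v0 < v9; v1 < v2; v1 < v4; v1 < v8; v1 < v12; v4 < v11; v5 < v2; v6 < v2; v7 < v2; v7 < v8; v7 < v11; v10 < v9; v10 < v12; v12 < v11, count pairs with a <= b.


The order relation is {(a,b) : a <= b}, reflexive so it includes (a,a).
Examples: (v0,v0), (v0,v11), (v0,v2), (v0,v7), (v0,v8), ...
Total ordered pairs: 33


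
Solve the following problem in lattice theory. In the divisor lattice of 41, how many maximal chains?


A maximal chain goes from the minimum element to a maximal element via cover relations.
Counting all min-to-max paths in the cover graph.
Total maximal chains: 1


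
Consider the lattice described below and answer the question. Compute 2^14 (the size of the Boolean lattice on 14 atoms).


Power set = 2^n.
2^14 = 16384


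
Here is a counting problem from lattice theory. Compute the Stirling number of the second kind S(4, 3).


S(n,k) = k*S(n-1,k) + S(n-1,k-1).
S(3,3) = 1, S(3,2) = 3
S(4,3) = 3*1 + 3 = 3 + 3
S(4,3) = 6


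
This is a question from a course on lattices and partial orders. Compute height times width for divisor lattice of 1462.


Height = length of longest chain minus 1; width = size of largest antichain.
A maximum chain: 1 | 43 | 731 | 1462  (height 3).
A maximum antichain: {2, 17, 43}  (width 3).
Product = 3 * 3 = 9


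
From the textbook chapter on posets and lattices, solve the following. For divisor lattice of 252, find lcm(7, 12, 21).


In a divisor lattice, join = lcm (least common multiple).
Compute lcm iteratively: start with first element, then lcm(current, next).
Elements: [7, 12, 21]
lcm(7,12) = 84
lcm(84,21) = 84
Final lcm = 84


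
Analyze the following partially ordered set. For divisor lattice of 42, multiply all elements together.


Divisors of 42: [1, 2, 3, 6, 7, 14, 21, 42]
Product = n^(d(n)/2) = 42^(8/2)
Product = 3111696


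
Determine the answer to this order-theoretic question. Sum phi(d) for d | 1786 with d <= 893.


Divisors of 1786 up to 893: [1, 2, 19, 38, 47, 94, 893]
phi values: [1, 1, 18, 18, 46, 46, 828]
Sum = 958


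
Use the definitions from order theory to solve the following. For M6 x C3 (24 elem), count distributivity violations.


Distributive law: a ^ (b v c) = (a ^ b) v (a ^ c).
Check all 24^3 = 13824 ordered triples (a,b,c).
  e.g. a=(a1,0), b=(a2,0), c=(a3,0): lhs=(a1,0) != rhs=(0,0)
  e.g. a=(a1,0), b=(a2,0), c=(a3,1): lhs=(a1,0) != rhs=(0,0)
Total violating triples: 3240


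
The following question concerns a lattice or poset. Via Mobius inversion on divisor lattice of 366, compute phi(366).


phi(n) = n * prod_{p|n} (1 - 1/p).
Prime divisors of 366: [2, 3, 61]
phi(366) = 366 * (1 - 1/2) * (1 - 1/3) * (1 - 1/61)
phi(366) = 120


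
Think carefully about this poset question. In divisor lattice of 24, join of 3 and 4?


In a divisor lattice, join = lcm (least common multiple).
gcd(3,4) = 1
lcm(3,4) = 3*4/gcd = 12/1 = 12


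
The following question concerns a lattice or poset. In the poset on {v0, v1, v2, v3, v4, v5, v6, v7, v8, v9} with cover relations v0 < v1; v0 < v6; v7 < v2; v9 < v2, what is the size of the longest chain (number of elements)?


A chain is a totally ordered subset; we count the number of elements in a maximum chain.
Compute, for each element x, the size of the longest chain ending at x:
  v0: 1
  v3: 1
  v4: 1
  v5: 1
  v7: 1
  v8: 1
  ...
A maximum chain: v0 < v1
Number of elements in the longest chain: 2


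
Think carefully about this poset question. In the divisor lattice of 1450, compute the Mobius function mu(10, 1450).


In a divisor lattice, mu(a,b) = mu(b/a) where mu is the classical Mobius function.
b/a = 1450/10 = 145
Prime factorization of 145: primes [5, 29]
145 is squarefree with 2 prime factor(s), so mu(145) = (-1)^2 = 1


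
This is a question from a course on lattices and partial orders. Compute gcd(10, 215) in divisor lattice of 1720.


In a divisor lattice, meet = gcd (greatest common divisor).
By Euclidean algorithm or factoring: gcd(10,215) = 5


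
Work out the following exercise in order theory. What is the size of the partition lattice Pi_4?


B(n) = number of set partitions of an n-element set.
B(n) satisfies the recurrence: B(n+1) = sum_k C(n,k)*B(k).
B(4) = 15


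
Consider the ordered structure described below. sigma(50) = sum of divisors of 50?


sigma(n) = sum of divisors.
Divisors of 50: [1, 2, 5, 10, 25, 50]
Sum = 93


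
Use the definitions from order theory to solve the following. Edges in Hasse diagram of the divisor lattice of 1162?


A cover relation a -< b holds when a < b with no c strictly between.
Cover relations:
  1 -< 2
  1 -< 7
  1 -< 83
  2 -< 14
  2 -< 166
  7 -< 14
  7 -< 581
  14 -< 1162
  ...4 more
Total: 12


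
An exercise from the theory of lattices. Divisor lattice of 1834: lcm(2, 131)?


Join=lcm.
gcd(2,131)=1
lcm=262


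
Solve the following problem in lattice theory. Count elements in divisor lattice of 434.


Divisors of 434: [1, 2, 7, 14, 31, 62, 217, 434]
Count: 8


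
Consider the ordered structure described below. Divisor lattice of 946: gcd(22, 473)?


Meet=gcd.
gcd(22,473)=11


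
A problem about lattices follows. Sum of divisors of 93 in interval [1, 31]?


Interval [1,31] in divisors of 93: [1, 31]
Sum = 32


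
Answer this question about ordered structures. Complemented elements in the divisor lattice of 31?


An element a is complemented if some b has a meet b = bottom, a join b = top.
a is complemented iff gcd(a, n/a)=1, i.e. a is a unitary divisor of 31.
Complemented elements: 1, 31
Count: 2


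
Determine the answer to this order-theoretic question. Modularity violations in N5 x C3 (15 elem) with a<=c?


Modular law: if a <= c then a v (b ^ c) = (a v b) ^ c.
Check all triples (a,b,c) with a <= c among 15 elements.
  e.g. a=(a,0), b=(c,0), c=(b,0): lhs=(a,0) != rhs=(b,0)
  e.g. a=(a,0), b=(c,1), c=(b,0): lhs=(a,0) != rhs=(b,0)
Total violating triples: 18


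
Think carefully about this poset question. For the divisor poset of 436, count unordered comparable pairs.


A comparable pair {a,b} has a < b or b < a in the order.
Count unordered pairs where one element is strictly below the other.
Examples: {1,2}, {1,4}, {1,109}, {1,218}, ...
Total comparable pairs: 12


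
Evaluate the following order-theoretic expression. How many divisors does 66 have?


Divisors of 66: [1, 2, 3, 6, 11, 22, 33, 66]
Count: 8


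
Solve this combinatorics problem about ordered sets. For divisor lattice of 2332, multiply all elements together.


Divisors of 2332: [1, 2, 4, 11, 22, 44, 53, 106, 212, 583, 1166, 2332]
Product = n^(d(n)/2) = 2332^(12/2)
Product = 160831560769750503424


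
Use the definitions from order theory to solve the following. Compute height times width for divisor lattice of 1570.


Height = length of longest chain minus 1; width = size of largest antichain.
A maximum chain: 1 | 157 | 785 | 1570  (height 3).
A maximum antichain: {2, 5, 157}  (width 3).
Product = 3 * 3 = 9


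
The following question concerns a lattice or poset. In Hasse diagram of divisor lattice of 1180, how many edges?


A cover relation a -< b holds when a < b with no c strictly between.
Cover relations:
  1 -< 2
  1 -< 5
  1 -< 59
  2 -< 4
  2 -< 10
  2 -< 118
  4 -< 20
  4 -< 236
  ...12 more
Total: 20


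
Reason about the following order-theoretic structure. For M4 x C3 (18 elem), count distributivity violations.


Distributive law: a ^ (b v c) = (a ^ b) v (a ^ c).
Check all 18^3 = 5832 ordered triples (a,b,c).
  e.g. a=(a1,0), b=(a2,0), c=(a3,0): lhs=(a1,0) != rhs=(0,0)
  e.g. a=(a1,0), b=(a2,0), c=(a3,1): lhs=(a1,0) != rhs=(0,0)
Total violating triples: 648


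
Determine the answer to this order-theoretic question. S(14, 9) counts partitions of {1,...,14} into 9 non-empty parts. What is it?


S(n,k) = k*S(n-1,k) + S(n-1,k-1).
S(13,9) = 359502, S(13,8) = 1899612
S(14,9) = 9*359502 + 1899612 = 3235518 + 1899612
S(14,9) = 5135130


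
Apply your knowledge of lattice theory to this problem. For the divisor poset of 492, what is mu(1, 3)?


In a divisor lattice, mu(a,b) = mu(b/a) where mu is the classical Mobius function.
b/a = 3/1 = 3
Prime factorization of 3: primes [3]
3 is squarefree with 1 prime factor(s), so mu(3) = (-1)^1 = -1


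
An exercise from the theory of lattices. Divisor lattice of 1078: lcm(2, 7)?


Join=lcm.
gcd(2,7)=1
lcm=14


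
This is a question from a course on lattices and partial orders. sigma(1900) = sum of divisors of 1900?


sigma(n) = sum of divisors.
Divisors of 1900: [1, 2, 4, 5, 10, 19, 20, 25, 38, 50, 76, 95, 100, 190, 380, 475, 950, 1900]
Sum = 4340


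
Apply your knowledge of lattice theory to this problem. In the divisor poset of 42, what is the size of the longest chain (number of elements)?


A chain is a totally ordered subset; we count the number of elements in a maximum chain.
Compute, for each element x, the size of the longest chain ending at x:
  1: 1
  2: 2
  3: 2
  7: 2
  6: 3
  14: 3
  ...
A maximum chain: 1 < 2 < 6 < 42
Number of elements in the longest chain: 4


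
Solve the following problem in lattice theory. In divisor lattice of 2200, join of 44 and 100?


In a divisor lattice, join = lcm (least common multiple).
gcd(44,100) = 4
lcm(44,100) = 44*100/gcd = 4400/4 = 1100


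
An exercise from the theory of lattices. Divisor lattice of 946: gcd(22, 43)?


Meet=gcd.
gcd(22,43)=1


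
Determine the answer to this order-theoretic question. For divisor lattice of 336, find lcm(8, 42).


In a divisor lattice, join = lcm (least common multiple).
Compute lcm iteratively: start with first element, then lcm(current, next).
Elements: [8, 42]
lcm(8,42) = 168
Final lcm = 168
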